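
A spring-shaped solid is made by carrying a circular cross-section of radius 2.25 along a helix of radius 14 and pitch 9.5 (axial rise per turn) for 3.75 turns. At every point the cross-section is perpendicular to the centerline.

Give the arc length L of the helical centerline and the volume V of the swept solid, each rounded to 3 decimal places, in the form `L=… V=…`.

2πR = 2π·14 = 87.964594
per-turn = √(87.964594² + 9.5²) = √(7737.7699 + 90.25) = √7828.0199 = 88.476098
L = 3.75 × 88.476098 = 331.785366
V = π·2.25² × L = 15.904313 × 331.785366 = 5276.818248

L=331.785 V=5276.818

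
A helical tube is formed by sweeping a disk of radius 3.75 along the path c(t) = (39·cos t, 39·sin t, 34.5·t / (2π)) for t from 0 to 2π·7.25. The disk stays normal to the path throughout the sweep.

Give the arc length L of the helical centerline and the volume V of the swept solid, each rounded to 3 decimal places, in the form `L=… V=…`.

L=1794.092 V=79260.553

2πR = 2π·39 = 245.044227
per-turn = √(245.044227² + 34.5²) = √(60046.6732 + 1190.25) = √61236.9232 = 247.460953
L = 7.25 × 247.460953 = 1794.091908
V = π·3.75² × L = 44.178647 × 1794.091908 = 79260.552536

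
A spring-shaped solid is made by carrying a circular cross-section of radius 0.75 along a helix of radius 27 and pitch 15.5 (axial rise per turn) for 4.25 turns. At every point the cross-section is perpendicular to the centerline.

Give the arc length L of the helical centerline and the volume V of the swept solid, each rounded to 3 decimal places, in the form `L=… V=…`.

2πR = 2π·27 = 169.646003
per-turn = √(169.646003² + 15.5²) = √(28779.7664 + 240.25) = √29020.0164 = 170.352624
L = 4.25 × 170.352624 = 723.998651
V = π·0.75² × L = 1.767146 × 723.998651 = 1279.411225

L=723.999 V=1279.411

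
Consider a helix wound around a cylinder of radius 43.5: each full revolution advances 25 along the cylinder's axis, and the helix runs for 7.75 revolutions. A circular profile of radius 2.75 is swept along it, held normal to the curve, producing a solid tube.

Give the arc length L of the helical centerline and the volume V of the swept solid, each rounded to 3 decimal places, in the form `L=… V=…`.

2πR = 2π·43.5 = 273.318561
per-turn = √(273.318561² + 25²) = √(74703.0357 + 625) = √75328.0357 = 274.459534
L = 7.75 × 274.459534 = 2127.061387
V = π·2.75² × L = 23.758294 × 2127.061387 = 50535.350735

L=2127.061 V=50535.351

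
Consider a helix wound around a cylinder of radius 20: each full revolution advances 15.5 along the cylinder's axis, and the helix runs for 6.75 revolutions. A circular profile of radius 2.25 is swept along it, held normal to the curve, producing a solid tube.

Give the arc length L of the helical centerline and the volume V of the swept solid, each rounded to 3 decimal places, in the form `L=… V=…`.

2πR = 2π·20 = 125.663706
per-turn = √(125.663706² + 15.5²) = √(15791.3670 + 240.25) = √16031.6170 = 126.616022
L = 6.75 × 126.616022 = 854.658149
V = π·2.25² × L = 15.904313 × 854.658149 = 13592.750545

L=854.658 V=13592.751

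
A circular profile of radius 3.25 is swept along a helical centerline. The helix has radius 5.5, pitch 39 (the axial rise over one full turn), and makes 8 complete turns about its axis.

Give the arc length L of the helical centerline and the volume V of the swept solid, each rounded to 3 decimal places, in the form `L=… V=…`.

2πR = 2π·5.5 = 34.557519
per-turn = √(34.557519² + 39²) = √(1194.2221 + 1521) = √2715.2221 = 52.107793
L = 8 × 52.107793 = 416.862347
V = π·3.25² × L = 33.183072 × 416.862347 = 13832.773448

L=416.862 V=13832.773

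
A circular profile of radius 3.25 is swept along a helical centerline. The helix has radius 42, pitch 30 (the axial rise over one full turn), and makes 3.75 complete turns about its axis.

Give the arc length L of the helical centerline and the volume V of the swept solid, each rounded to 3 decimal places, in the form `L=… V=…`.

2πR = 2π·42 = 263.893783
per-turn = √(263.893783² + 30²) = √(69639.9287 + 900) = √70539.9287 = 265.593540
L = 3.75 × 265.593540 = 995.975776
V = π·3.25² × L = 33.183072 × 995.975776 = 33049.536293

L=995.976 V=33049.536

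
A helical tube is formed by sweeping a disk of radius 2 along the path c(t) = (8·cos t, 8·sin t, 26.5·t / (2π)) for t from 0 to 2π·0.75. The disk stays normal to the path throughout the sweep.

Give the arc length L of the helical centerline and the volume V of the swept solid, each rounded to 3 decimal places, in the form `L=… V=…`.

2πR = 2π·8 = 50.265482
per-turn = √(50.265482² + 26.5²) = √(2526.6187 + 702.25) = √3228.8687 = 56.823135
L = 0.75 × 56.823135 = 42.617352
V = π·2² × L = 12.566371 × 42.617352 = 535.545435

L=42.617 V=535.545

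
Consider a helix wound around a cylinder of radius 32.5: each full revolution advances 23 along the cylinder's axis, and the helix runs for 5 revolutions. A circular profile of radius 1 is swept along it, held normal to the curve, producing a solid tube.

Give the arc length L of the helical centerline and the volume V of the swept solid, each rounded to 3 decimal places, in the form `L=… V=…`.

L=1027.474 V=3227.903

2πR = 2π·32.5 = 204.203522
per-turn = √(204.203522² + 23²) = √(41699.0786 + 529) = √42228.0786 = 205.494717
L = 5 × 205.494717 = 1027.473584
V = π·1² × L = 3.141593 × 1027.473584 = 3227.903462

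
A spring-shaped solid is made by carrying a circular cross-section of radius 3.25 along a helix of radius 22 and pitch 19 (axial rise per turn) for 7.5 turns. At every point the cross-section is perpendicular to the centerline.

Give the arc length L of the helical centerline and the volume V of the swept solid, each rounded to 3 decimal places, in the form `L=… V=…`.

2πR = 2π·22 = 138.230077
per-turn = √(138.230077² + 19²) = √(19107.5541 + 361) = √19468.5541 = 139.529761
L = 7.5 × 139.529761 = 1046.473205
V = π·3.25² × L = 33.183072 × 1046.473205 = 34725.196138

L=1046.473 V=34725.196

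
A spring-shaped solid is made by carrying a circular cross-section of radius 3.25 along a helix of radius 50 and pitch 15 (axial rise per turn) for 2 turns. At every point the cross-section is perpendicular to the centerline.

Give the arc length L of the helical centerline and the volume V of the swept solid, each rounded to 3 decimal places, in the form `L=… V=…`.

2πR = 2π·50 = 314.159265
per-turn = √(314.159265² + 15²) = √(98696.0440 + 225) = √98921.0440 = 314.517160
L = 2 × 314.517160 = 629.034320
V = π·3.25² × L = 33.183072 × 629.034320 = 20873.291393

L=629.034 V=20873.291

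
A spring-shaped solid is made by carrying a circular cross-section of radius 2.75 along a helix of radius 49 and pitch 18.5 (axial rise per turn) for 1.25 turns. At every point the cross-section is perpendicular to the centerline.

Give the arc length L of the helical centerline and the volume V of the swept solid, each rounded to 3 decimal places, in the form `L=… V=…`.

L=385.539 V=9159.755

2πR = 2π·49 = 307.876080
per-turn = √(307.876080² + 18.5²) = √(94787.6807 + 342.25) = √95129.9307 = 308.431404
L = 1.25 × 308.431404 = 385.539254
V = π·2.75² × L = 23.758294 × 385.539254 = 9159.755125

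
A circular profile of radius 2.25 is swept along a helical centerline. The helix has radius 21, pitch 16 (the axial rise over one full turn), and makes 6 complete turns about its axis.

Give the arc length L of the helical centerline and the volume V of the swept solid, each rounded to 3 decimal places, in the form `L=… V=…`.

2πR = 2π·21 = 131.946891
per-turn = √(131.946891² + 16²) = √(17409.9822 + 256) = √17665.9822 = 132.913439
L = 6 × 132.913439 = 797.480632
V = π·2.25² × L = 15.904313 × 797.480632 = 12683.381425

L=797.481 V=12683.381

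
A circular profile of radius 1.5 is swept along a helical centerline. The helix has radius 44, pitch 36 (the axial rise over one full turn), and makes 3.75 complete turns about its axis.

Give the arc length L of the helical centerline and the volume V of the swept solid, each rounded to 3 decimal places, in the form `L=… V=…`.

L=1045.478 V=7390.051

2πR = 2π·44 = 276.460154
per-turn = √(276.460154² + 36²) = √(76430.2165 + 1296) = √77726.2165 = 278.794219
L = 3.75 × 278.794219 = 1045.478321
V = π·1.5² × L = 7.068583 × 1045.478321 = 7390.050777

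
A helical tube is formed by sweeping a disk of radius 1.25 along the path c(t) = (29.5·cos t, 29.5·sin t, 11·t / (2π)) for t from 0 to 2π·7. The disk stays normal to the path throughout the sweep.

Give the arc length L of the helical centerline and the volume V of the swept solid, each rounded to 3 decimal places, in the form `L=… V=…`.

L=1299.761 V=6380.185

2πR = 2π·29.5 = 185.353967
per-turn = √(185.353967² + 11²) = √(34356.0929 + 121) = √34477.0929 = 185.680082
L = 7 × 185.680082 = 1299.760575
V = π·1.25² × L = 4.908739 × 1299.760575 = 6380.184804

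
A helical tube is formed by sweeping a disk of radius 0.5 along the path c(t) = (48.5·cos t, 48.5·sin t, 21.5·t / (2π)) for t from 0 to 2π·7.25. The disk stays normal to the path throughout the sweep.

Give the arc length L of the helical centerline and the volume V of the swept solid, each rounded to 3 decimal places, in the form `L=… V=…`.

2πR = 2π·48.5 = 304.734487
per-turn = √(304.734487² + 21.5²) = √(92863.1078 + 462.25) = √93325.3578 = 305.491993
L = 7.25 × 305.491993 = 2214.816950
V = π·0.5² × L = 0.785398 × 2214.816950 = 1739.513164

L=2214.817 V=1739.513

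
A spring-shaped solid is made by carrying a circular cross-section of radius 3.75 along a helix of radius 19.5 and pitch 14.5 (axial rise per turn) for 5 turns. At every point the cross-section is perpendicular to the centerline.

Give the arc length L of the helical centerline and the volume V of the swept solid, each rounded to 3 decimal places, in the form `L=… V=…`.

L=616.886 V=27253.175

2πR = 2π·19.5 = 122.522113
per-turn = √(122.522113² + 14.5²) = √(15011.6683 + 210.25) = √15221.9183 = 123.377138
L = 5 × 123.377138 = 616.885692
V = π·3.75² × L = 44.178647 × 616.885692 = 27253.175048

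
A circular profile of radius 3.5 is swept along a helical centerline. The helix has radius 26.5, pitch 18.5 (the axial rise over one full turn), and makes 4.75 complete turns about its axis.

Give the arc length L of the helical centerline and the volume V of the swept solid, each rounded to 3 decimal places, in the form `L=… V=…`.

L=795.763 V=30624.541

2πR = 2π·26.5 = 166.504411
per-turn = √(166.504411² + 18.5²) = √(27723.7188 + 342.25) = √28065.9688 = 167.529009
L = 4.75 × 167.529009 = 795.762791
V = π·3.5² × L = 38.484510 × 795.762791 = 30624.541109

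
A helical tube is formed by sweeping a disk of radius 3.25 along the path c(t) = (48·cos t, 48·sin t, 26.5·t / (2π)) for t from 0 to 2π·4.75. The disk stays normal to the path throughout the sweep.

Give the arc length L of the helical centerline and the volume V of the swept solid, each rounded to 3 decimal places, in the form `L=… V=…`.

2πR = 2π·48 = 301.592895
per-turn = √(301.592895² + 26.5²) = √(90958.2742 + 702.25) = √91660.5242 = 302.754891
L = 4.75 × 302.754891 = 1438.085733
V = π·3.25² × L = 33.183072 × 1438.085733 = 47720.103011

L=1438.086 V=47720.103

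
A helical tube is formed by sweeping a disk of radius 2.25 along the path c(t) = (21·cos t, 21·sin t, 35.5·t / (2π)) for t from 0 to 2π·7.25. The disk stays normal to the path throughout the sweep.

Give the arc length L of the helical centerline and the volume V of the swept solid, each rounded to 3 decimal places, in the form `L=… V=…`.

L=990.633 V=15755.340

2πR = 2π·21 = 131.946891
per-turn = √(131.946891² + 35.5²) = √(17409.9822 + 1260.25) = √18670.2322 = 136.639058
L = 7.25 × 136.639058 = 990.633170
V = π·2.25² × L = 15.904313 × 990.633170 = 15755.339819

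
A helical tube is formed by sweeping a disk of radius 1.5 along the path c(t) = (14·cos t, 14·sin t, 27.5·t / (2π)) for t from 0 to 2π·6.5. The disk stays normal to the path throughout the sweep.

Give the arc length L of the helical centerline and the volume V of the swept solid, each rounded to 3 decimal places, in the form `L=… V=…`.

2πR = 2π·14 = 87.964594
per-turn = √(87.964594² + 27.5²) = √(7737.7699 + 756.25) = √8494.0199 = 92.163007
L = 6.5 × 92.163007 = 599.059545
V = π·1.5² × L = 7.068583 × 599.059545 = 4234.502399

L=599.060 V=4234.502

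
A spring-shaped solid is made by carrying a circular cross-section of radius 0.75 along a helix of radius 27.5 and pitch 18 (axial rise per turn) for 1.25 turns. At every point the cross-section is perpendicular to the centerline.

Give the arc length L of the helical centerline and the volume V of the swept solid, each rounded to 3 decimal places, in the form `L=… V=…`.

L=217.153 V=383.742

2πR = 2π·27.5 = 172.787596
per-turn = √(172.787596² + 18²) = √(29855.5533 + 324) = √30179.5533 = 173.722633
L = 1.25 × 173.722633 = 217.153292
V = π·0.75² × L = 1.767146 × 217.153292 = 383.741542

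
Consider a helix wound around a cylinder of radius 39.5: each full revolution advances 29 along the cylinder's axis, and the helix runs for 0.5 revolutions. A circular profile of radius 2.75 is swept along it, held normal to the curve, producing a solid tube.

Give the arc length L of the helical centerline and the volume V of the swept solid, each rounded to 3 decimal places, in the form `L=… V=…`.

2πR = 2π·39.5 = 248.185820
per-turn = √(248.185820² + 29²) = √(61596.2011 + 841) = √62437.2011 = 249.874371
L = 0.5 × 249.874371 = 124.937185
V = π·2.75² × L = 23.758294 × 124.937185 = 2968.294435

L=124.937 V=2968.294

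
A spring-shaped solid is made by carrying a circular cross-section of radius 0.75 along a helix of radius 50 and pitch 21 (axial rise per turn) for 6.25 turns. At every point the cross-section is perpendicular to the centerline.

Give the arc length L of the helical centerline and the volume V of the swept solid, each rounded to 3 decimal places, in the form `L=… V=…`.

2πR = 2π·50 = 314.159265
per-turn = √(314.159265² + 21²) = √(98696.0440 + 441) = √99137.0440 = 314.860356
L = 6.25 × 314.860356 = 1967.877227
V = π·0.75² × L = 1.767146 × 1967.877227 = 3477.526110

L=1967.877 V=3477.526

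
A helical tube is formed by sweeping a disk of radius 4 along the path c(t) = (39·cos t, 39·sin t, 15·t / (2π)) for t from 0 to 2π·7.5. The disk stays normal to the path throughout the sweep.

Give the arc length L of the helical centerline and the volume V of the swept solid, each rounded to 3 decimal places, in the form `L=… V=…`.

L=1841.272 V=92552.412

2πR = 2π·39 = 245.044227
per-turn = √(245.044227² + 15²) = √(60046.6732 + 225) = √60271.6732 = 245.502899
L = 7.5 × 245.502899 = 1841.271739
V = π·4² × L = 50.265482 × 1841.271739 = 92552.412287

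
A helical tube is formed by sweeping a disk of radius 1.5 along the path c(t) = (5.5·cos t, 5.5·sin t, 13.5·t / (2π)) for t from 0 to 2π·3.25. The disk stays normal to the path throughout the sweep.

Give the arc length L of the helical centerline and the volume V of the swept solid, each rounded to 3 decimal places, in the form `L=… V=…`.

2πR = 2π·5.5 = 34.557519
per-turn = √(34.557519² + 13.5²) = √(1194.2221 + 182.25) = √1376.4721 = 37.100837
L = 3.25 × 37.100837 = 120.577721
V = π·1.5² × L = 7.068583 × 120.577721 = 852.313688

L=120.578 V=852.314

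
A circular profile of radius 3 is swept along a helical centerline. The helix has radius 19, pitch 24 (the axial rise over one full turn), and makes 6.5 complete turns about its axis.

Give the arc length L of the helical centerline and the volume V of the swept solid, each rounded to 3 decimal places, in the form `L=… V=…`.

L=791.499 V=22379.107

2πR = 2π·19 = 119.380521
per-turn = √(119.380521² + 24²) = √(14251.7088 + 576) = √14827.7088 = 121.769080
L = 6.5 × 121.769080 = 791.499018
V = π·3² × L = 28.274334 × 791.499018 = 22379.107492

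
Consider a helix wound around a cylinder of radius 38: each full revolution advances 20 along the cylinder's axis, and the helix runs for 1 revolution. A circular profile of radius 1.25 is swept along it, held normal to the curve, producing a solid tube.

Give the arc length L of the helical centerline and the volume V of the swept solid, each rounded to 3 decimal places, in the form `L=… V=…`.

2πR = 2π·38 = 238.761042
per-turn = √(238.761042² + 20²) = √(57006.8350 + 400) = √57406.8350 = 239.597235
L = 1 × 239.597235 = 239.597235
V = π·1.25² × L = 4.908739 × 239.597235 = 1176.120177

L=239.597 V=1176.120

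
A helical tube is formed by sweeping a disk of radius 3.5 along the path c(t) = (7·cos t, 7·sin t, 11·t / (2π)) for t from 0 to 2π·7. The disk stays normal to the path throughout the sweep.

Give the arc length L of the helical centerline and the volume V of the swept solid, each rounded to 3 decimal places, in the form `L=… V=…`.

2πR = 2π·7 = 43.982297
per-turn = √(43.982297² + 11²) = √(1934.4425 + 121) = √2055.4425 = 45.336988
L = 7 × 45.336988 = 317.358915
V = π·3.5² × L = 38.484510 × 317.358915 = 12213.402324

L=317.359 V=12213.402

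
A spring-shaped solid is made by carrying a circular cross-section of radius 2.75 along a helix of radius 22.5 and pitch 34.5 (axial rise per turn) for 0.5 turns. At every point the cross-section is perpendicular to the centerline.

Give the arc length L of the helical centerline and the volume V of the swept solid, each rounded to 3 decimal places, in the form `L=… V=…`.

L=72.760 V=1728.659

2πR = 2π·22.5 = 141.371669
per-turn = √(141.371669² + 34.5²) = √(19985.9489 + 1190.25) = √21176.1989 = 145.520442
L = 0.5 × 145.520442 = 72.760221
V = π·2.75² × L = 23.758294 × 72.760221 = 1728.658749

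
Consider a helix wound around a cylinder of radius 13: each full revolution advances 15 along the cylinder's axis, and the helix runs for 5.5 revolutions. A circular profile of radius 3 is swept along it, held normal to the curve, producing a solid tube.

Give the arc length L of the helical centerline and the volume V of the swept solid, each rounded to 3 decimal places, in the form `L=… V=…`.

2πR = 2π·13 = 81.681409
per-turn = √(81.681409² + 15²) = √(6671.8526 + 225) = √6896.8526 = 83.047291
L = 5.5 × 83.047291 = 456.760102
V = π·3² × L = 28.274334 × 456.760102 = 12914.587616

L=456.760 V=12914.588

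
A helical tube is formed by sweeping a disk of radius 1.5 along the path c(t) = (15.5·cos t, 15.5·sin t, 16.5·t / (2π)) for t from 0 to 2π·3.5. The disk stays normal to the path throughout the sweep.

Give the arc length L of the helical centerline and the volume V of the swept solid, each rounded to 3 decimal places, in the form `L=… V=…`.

2πR = 2π·15.5 = 97.389372
per-turn = √(97.389372² + 16.5²) = √(9484.6898 + 272.25) = √9756.9398 = 98.777223
L = 3.5 × 98.777223 = 345.720281
V = π·1.5² × L = 7.068583 × 345.720281 = 2443.752666

L=345.720 V=2443.753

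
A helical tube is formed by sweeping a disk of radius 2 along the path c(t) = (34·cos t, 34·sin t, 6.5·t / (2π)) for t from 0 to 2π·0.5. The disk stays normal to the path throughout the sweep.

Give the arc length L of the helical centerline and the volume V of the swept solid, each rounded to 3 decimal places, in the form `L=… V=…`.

2πR = 2π·34 = 213.628300
per-turn = √(213.628300² + 6.5²) = √(45637.0508 + 42.25) = √45679.3008 = 213.727164
L = 0.5 × 213.727164 = 106.863582
V = π·2² × L = 12.566371 × 106.863582 = 1342.887378

L=106.864 V=1342.887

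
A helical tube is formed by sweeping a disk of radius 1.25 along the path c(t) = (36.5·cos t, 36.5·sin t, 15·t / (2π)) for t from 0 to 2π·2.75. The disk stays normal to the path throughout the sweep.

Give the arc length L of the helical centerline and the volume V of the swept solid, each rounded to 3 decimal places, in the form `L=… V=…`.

2πR = 2π·36.5 = 229.336264
per-turn = √(229.336264² + 15²) = √(52595.1219 + 225) = √52820.1219 = 229.826286
L = 2.75 × 229.826286 = 632.022287
V = π·1.25² × L = 4.908739 × 632.022287 = 3102.432147

L=632.022 V=3102.432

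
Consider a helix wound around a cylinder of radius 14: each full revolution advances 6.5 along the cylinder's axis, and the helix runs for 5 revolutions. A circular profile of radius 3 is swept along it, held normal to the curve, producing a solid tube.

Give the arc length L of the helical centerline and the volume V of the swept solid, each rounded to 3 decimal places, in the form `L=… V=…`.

L=441.022 V=12469.606

2πR = 2π·14 = 87.964594
per-turn = √(87.964594² + 6.5²) = √(7737.7699 + 42.25) = √7780.0199 = 88.204421
L = 5 × 88.204421 = 441.022104
V = π·3² × L = 28.274334 × 441.022104 = 12469.606219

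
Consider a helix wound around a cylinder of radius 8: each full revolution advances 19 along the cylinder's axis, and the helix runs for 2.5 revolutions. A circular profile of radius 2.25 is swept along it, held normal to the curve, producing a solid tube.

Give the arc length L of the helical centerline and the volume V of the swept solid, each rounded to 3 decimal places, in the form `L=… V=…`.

L=134.341 V=2136.608

2πR = 2π·8 = 50.265482
per-turn = √(50.265482² + 19²) = √(2526.6187 + 361) = √2887.6187 = 53.736568
L = 2.5 × 53.736568 = 134.341420
V = π·2.25² × L = 15.904313 × 134.341420 = 2136.607962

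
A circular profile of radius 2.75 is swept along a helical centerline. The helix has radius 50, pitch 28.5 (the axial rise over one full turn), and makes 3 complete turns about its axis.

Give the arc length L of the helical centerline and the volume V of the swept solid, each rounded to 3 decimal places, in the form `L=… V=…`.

L=946.348 V=22483.616

2πR = 2π·50 = 314.159265
per-turn = √(314.159265² + 28.5²) = √(98696.0440 + 812.25) = √99508.2940 = 315.449353
L = 3 × 315.449353 = 946.348058
V = π·2.75² × L = 23.758294 × 946.348058 = 22483.615797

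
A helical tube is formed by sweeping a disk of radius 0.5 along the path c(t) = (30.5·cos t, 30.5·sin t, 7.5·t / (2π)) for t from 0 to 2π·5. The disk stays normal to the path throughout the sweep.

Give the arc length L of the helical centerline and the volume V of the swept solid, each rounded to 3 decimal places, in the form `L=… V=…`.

2πR = 2π·30.5 = 191.637152
per-turn = √(191.637152² + 7.5²) = √(36724.7980 + 56.25) = √36781.0480 = 191.783857
L = 5 × 191.783857 = 958.919287
V = π·0.5² × L = 0.785398 × 958.919287 = 753.133447

L=958.919 V=753.133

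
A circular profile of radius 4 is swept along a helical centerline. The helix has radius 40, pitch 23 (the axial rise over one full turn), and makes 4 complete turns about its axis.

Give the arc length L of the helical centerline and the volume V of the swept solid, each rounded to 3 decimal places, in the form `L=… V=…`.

L=1009.511 V=50743.533

2πR = 2π·40 = 251.327412
per-turn = √(251.327412² + 23²) = √(63165.4682 + 529) = √63694.4682 = 252.377630
L = 4 × 252.377630 = 1009.510520
V = π·4² × L = 50.265482 × 1009.510520 = 50743.533351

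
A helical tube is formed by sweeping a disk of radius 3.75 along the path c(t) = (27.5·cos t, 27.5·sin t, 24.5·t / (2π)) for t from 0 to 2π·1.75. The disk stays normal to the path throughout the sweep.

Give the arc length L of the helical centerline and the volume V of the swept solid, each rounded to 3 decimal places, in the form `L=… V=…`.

L=305.403 V=13492.284

2πR = 2π·27.5 = 172.787596
per-turn = √(172.787596² + 24.5²) = √(29855.5533 + 600.25) = √30455.8033 = 174.515911
L = 1.75 × 174.515911 = 305.402845
V = π·3.75² × L = 44.178647 × 305.402845 = 13492.284381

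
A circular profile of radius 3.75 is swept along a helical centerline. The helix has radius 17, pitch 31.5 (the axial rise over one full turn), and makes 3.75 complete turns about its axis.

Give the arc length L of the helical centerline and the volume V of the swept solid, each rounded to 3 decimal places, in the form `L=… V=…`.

2πR = 2π·17 = 106.814150
per-turn = √(106.814150² + 31.5²) = √(11409.2627 + 992.25) = √12401.5127 = 111.362079
L = 3.75 × 111.362079 = 417.607797
V = π·3.75² × L = 44.178647 × 417.607797 = 18449.347322

L=417.608 V=18449.347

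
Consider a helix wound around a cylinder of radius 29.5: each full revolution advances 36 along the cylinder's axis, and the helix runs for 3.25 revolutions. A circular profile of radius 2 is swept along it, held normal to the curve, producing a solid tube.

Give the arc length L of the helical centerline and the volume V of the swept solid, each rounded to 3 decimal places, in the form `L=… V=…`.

2πR = 2π·29.5 = 185.353967
per-turn = √(185.353967² + 36²) = √(34356.0929 + 1296) = √35652.0929 = 188.817618
L = 3.25 × 188.817618 = 613.657259
V = π·2² × L = 12.566371 × 613.657259 = 7711.444546

L=613.657 V=7711.445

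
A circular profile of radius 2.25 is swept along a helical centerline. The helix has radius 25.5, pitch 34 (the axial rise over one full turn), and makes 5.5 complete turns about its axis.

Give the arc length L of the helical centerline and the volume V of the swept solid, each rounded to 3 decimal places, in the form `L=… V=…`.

2πR = 2π·25.5 = 160.221225
per-turn = √(160.221225² + 34²) = √(25670.8410 + 1156) = √26826.8410 = 163.789014
L = 5.5 × 163.789014 = 900.839576
V = π·2.25² × L = 15.904313 × 900.839576 = 14327.234407

L=900.840 V=14327.234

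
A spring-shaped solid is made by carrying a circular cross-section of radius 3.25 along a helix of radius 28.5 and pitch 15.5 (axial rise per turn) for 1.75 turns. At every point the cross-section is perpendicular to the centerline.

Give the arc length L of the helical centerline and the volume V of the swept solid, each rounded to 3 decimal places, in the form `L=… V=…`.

L=314.546 V=10437.590

2πR = 2π·28.5 = 179.070781
per-turn = √(179.070781² + 15.5²) = √(32066.3447 + 240.25) = √32306.5947 = 179.740354
L = 1.75 × 179.740354 = 314.545619
V = π·3.25² × L = 33.183072 × 314.545619 = 10437.590041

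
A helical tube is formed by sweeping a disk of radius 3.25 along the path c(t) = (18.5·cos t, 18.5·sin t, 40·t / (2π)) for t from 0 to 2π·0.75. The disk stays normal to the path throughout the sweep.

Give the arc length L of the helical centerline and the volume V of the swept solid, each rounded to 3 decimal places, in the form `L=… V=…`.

L=92.197 V=3059.366

2πR = 2π·18.5 = 116.238928
per-turn = √(116.238928² + 40²) = √(13511.4884 + 1600) = √15111.4884 = 122.928794
L = 0.75 × 122.928794 = 92.196596
V = π·3.25² × L = 33.183072 × 92.196596 = 3059.366307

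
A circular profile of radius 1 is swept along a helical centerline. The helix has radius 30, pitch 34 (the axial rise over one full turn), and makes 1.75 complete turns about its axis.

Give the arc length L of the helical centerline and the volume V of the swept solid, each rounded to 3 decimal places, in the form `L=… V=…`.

2πR = 2π·30 = 188.495559
per-turn = √(188.495559² + 34²) = √(35530.5758 + 1156) = √36686.5758 = 191.537401
L = 1.75 × 191.537401 = 335.190451
V = π·1² × L = 3.141593 × 335.190451 = 1053.031859

L=335.190 V=1053.032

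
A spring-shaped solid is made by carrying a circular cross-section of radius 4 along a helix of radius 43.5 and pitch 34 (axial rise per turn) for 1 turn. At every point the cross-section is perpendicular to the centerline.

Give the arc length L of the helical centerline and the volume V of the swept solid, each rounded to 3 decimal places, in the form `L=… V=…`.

2πR = 2π·43.5 = 273.318561
per-turn = √(273.318561² + 34²) = √(74703.0357 + 1156) = √75859.0357 = 275.425191
L = 1 × 275.425191 = 275.425191
V = π·4² × L = 50.265482 × 275.425191 = 13844.380095

L=275.425 V=13844.380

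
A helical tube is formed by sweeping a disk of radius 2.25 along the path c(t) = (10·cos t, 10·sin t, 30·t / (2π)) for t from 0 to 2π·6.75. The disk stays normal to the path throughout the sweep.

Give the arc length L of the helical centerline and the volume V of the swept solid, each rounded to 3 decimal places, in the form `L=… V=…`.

2πR = 2π·10 = 62.831853
per-turn = √(62.831853² + 30²) = √(3947.8418 + 900) = √4847.8418 = 69.626444
L = 6.75 × 69.626444 = 469.978500
V = π·2.25² × L = 15.904313 × 469.978500 = 7474.685073

L=469.978 V=7474.685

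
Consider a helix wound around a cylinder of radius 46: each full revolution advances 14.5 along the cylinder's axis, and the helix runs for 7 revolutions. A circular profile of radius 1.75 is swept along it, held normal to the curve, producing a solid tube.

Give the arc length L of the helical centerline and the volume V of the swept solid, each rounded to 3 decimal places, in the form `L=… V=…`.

2πR = 2π·46 = 289.026524
per-turn = √(289.026524² + 14.5²) = √(83536.3317 + 210.25) = √83746.5817 = 289.390017
L = 7 × 289.390017 = 2025.730116
V = π·1.75² × L = 9.621128 × 2025.730116 = 19489.807725

L=2025.730 V=19489.808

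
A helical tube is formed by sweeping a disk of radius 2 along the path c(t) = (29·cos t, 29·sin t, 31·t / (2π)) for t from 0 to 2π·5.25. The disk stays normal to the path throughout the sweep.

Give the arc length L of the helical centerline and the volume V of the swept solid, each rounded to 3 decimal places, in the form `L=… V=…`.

L=970.361 V=12193.911

2πR = 2π·29 = 182.212374
per-turn = √(182.212374² + 31²) = √(33201.3492 + 961) = √34162.3492 = 184.830596
L = 5.25 × 184.830596 = 970.360629
V = π·2² × L = 12.566371 × 970.360629 = 12193.911291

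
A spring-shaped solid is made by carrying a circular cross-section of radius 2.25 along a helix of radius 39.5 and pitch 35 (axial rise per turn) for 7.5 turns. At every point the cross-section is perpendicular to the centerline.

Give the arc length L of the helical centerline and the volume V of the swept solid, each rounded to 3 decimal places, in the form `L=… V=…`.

2πR = 2π·39.5 = 248.185820
per-turn = √(248.185820² + 35²) = √(61596.2011 + 1225) = √62821.2011 = 250.641579
L = 7.5 × 250.641579 = 1879.811842
V = π·2.25² × L = 15.904313 × 1879.811842 = 29897.115551

L=1879.812 V=29897.116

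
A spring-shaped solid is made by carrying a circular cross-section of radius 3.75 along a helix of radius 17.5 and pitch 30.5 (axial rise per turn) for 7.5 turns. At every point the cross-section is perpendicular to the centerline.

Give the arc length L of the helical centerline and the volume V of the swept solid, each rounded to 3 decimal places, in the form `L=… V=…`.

L=855.806 V=37808.353

2πR = 2π·17.5 = 109.955743
per-turn = √(109.955743² + 30.5²) = √(12090.2654 + 930.25) = √13020.5154 = 114.107473
L = 7.5 × 114.107473 = 855.806047
V = π·3.75² × L = 44.178647 × 855.806047 = 37808.353004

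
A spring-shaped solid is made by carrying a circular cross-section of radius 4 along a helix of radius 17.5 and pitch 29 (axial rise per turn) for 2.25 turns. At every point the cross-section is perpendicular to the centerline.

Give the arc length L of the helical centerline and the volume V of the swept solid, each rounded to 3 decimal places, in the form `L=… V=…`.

2πR = 2π·17.5 = 109.955743
per-turn = √(109.955743² + 29²) = √(12090.2654 + 841) = √12931.2654 = 113.715722
L = 2.25 × 113.715722 = 255.860374
V = π·4² × L = 50.265482 × 255.860374 = 12860.945147

L=255.860 V=12860.945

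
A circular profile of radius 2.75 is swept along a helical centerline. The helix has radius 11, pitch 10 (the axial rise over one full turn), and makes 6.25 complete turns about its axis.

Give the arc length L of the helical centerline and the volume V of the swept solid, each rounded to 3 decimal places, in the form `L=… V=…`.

2πR = 2π·11 = 69.115038
per-turn = √(69.115038² + 10²) = √(4776.8885 + 100) = √4876.8885 = 69.834723
L = 6.25 × 69.834723 = 436.467018
V = π·2.75² × L = 23.758294 × 436.467018 = 10369.711939

L=436.467 V=10369.712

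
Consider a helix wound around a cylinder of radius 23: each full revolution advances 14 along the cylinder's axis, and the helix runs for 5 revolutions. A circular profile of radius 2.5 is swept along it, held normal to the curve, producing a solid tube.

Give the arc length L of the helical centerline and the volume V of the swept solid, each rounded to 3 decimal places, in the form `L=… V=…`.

2πR = 2π·23 = 144.513262
per-turn = √(144.513262² + 14²) = √(20884.0829 + 196) = √21080.0829 = 145.189817
L = 5 × 145.189817 = 725.949084
V = π·2.5² × L = 19.634954 × 725.949084 = 14253.976936

L=725.949 V=14253.977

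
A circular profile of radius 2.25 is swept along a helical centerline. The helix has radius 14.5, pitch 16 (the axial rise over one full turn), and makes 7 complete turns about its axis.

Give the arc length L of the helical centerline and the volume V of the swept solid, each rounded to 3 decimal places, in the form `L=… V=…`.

2πR = 2π·14.5 = 91.106187
per-turn = √(91.106187² + 16²) = √(8300.3373 + 256) = √8556.3373 = 92.500472
L = 7 × 92.500472 = 647.503303
V = π·2.25² × L = 15.904313 × 647.503303 = 10298.095080

L=647.503 V=10298.095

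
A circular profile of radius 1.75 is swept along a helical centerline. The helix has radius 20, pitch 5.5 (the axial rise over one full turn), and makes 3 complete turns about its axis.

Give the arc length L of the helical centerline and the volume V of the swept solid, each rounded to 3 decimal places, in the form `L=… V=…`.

L=377.352 V=3630.552

2πR = 2π·20 = 125.663706
per-turn = √(125.663706² + 5.5²) = √(15791.3670 + 30.25) = √15821.6170 = 125.784009
L = 3 × 125.784009 = 377.352028
V = π·1.75² × L = 9.621128 × 377.352028 = 3630.551979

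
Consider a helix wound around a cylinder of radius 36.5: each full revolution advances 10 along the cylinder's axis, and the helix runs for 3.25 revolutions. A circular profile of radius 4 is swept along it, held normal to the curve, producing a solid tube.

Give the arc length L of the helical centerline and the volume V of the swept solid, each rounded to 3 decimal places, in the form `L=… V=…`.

2πR = 2π·36.5 = 229.336264
per-turn = √(229.336264² + 10²) = √(52595.1219 + 100) = √52695.1219 = 229.554181
L = 3.25 × 229.554181 = 746.051087
V = π·4² × L = 50.265482 × 746.051087 = 37500.617831

L=746.051 V=37500.618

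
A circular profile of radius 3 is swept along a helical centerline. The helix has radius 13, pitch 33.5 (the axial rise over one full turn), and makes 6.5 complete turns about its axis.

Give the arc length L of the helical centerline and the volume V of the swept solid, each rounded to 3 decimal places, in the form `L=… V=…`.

L=573.847 V=16225.153

2πR = 2π·13 = 81.681409
per-turn = √(81.681409² + 33.5²) = √(6671.8526 + 1122.25) = √7794.1026 = 88.284215
L = 6.5 × 88.284215 = 573.847396
V = π·3² × L = 28.274334 × 573.847396 = 16225.152870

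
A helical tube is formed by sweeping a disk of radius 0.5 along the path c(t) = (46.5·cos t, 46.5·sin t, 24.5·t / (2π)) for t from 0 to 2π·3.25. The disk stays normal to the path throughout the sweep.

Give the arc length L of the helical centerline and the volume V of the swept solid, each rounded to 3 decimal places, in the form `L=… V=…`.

L=952.879 V=748.389

2πR = 2π·46.5 = 292.168117
per-turn = √(292.168117² + 24.5²) = √(85362.2085 + 600.25) = √85962.4585 = 293.193551
L = 3.25 × 293.193551 = 952.879041
V = π·0.5² × L = 0.785398 × 952.879041 = 748.389449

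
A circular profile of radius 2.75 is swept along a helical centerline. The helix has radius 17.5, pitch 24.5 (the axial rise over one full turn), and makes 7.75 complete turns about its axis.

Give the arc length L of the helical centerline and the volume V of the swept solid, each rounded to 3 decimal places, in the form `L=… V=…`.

2πR = 2π·17.5 = 109.955743
per-turn = √(109.955743² + 24.5²) = √(12090.2654 + 600.25) = √12690.5154 = 112.652188
L = 7.75 × 112.652188 = 873.054455
V = π·2.75² × L = 23.758294 × 873.054455 = 20742.284797

L=873.054 V=20742.285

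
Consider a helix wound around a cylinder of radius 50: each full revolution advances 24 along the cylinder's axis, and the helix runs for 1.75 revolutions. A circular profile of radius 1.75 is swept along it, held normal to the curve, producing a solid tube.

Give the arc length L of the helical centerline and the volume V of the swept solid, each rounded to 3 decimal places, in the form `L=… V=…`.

2πR = 2π·50 = 314.159265
per-turn = √(314.159265² + 24²) = √(98696.0440 + 576) = √99272.0440 = 315.074664
L = 1.75 × 315.074664 = 551.380662
V = π·1.75² × L = 9.621128 × 551.380662 = 5304.903654

L=551.381 V=5304.904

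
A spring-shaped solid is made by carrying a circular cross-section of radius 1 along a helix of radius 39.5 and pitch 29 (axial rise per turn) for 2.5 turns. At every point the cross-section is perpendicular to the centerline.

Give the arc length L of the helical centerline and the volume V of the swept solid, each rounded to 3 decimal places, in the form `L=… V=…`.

2πR = 2π·39.5 = 248.185820
per-turn = √(248.185820² + 29²) = √(61596.2011 + 841) = √62437.2011 = 249.874371
L = 2.5 × 249.874371 = 624.685926
V = π·1² × L = 3.141593 × 624.685926 = 1962.508717

L=624.686 V=1962.509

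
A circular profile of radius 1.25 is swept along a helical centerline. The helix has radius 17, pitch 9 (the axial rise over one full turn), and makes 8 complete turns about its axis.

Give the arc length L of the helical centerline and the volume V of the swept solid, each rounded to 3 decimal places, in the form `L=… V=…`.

2πR = 2π·17 = 106.814150
per-turn = √(106.814150² + 9²) = √(11409.2627 + 81) = √11490.2627 = 107.192643
L = 8 × 107.192643 = 857.541143
V = π·1.25² × L = 4.908739 × 857.541143 = 4209.445242

L=857.541 V=4209.445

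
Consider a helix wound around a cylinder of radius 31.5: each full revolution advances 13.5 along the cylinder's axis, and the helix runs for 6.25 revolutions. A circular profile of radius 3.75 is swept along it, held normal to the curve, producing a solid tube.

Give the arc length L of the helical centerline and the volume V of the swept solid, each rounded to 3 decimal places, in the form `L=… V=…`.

L=1239.876 V=54776.059

2πR = 2π·31.5 = 197.920337
per-turn = √(197.920337² + 13.5²) = √(39172.4599 + 182.25) = √39354.7099 = 198.380215
L = 6.25 × 198.380215 = 1239.876346
V = π·3.75² × L = 44.178647 × 1239.876346 = 54776.059046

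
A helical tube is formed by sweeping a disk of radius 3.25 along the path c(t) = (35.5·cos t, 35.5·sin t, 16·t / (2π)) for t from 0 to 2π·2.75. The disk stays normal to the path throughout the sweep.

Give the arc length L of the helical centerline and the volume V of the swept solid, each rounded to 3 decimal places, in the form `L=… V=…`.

L=614.972 V=20406.662

2πR = 2π·35.5 = 223.053078
per-turn = √(223.053078² + 16²) = √(49752.6758 + 256) = √50008.6758 = 223.626197
L = 2.75 × 223.626197 = 614.972041
V = π·3.25² × L = 33.183072 × 614.972041 = 20406.661747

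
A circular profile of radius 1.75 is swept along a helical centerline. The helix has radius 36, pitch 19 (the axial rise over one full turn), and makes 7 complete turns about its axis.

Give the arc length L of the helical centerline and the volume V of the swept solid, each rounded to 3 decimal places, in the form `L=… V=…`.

2πR = 2π·36 = 226.194671
per-turn = √(226.194671² + 19²) = √(51164.0292 + 361) = √51525.0292 = 226.991254
L = 7 × 226.991254 = 1588.938775
V = π·1.75² × L = 9.621128 × 1588.938775 = 15287.382549

L=1588.939 V=15287.383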